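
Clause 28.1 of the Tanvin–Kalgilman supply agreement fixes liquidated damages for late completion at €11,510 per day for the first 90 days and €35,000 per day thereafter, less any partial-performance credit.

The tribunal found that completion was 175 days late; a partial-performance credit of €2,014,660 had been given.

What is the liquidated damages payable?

€1,996,240

First 90 days: 90 × €11,510 = €1,035,900
Remaining days: (175 − 90) × €35,000 = €2,975,000
Accrued per-day damages: €1,035,900 + €2,975,000 = €4,010,900
Less partial-performance credit: €4,010,900 − €2,014,660 = €1,996,240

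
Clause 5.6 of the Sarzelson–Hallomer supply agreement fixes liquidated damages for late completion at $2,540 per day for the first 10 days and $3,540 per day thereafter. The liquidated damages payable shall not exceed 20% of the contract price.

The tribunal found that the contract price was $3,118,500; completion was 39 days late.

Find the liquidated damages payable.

First 10 days: 10 × $2,540 = $25,400
Remaining days: (39 − 10) × $3,540 = $102,660
Accrued per-day damages: $25,400 + $102,660 = $128,060
Cap: 20% of $3,118,500 = $623,700
Cap at $623,700: $128,060 is within the cap, no reduction.

$128,060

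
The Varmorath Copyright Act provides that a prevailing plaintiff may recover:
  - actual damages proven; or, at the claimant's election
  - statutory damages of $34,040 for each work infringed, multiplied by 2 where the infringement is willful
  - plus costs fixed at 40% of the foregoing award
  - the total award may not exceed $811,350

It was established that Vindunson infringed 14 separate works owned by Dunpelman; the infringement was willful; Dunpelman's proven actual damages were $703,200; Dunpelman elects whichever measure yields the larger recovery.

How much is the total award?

Statutory damages: 14 × $34,040 = $476,560
Doubled: 2 × $476,560 = $953,120
Greater of actual damages ($703,200) or enhanced statutory damages ($953,120): $953,120
Costs: 40% of $953,120 = $381,248
Award plus costs: $953,120 + $381,248 = $1,334,368
Cap at $811,350: $1,334,368 exceeds the cap → $811,350

Award: $811,350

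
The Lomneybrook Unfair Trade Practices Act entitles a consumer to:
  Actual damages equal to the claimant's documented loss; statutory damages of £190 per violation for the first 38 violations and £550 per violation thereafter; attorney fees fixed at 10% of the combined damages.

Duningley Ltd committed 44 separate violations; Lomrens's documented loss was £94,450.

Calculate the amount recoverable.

First 38 violations: 38 × £190 = £7,220
Remaining violations: (44 − 38) × £550 = £3,300
Statutory damages: £7,220 + £3,300 = £10,520
Combined damages: £94,450 + £10,520 = £104,970
Attorney fees: 10% of £104,970 = £10,497
Total recovery: £104,970 + £10,497 = £115,467

Total recovery: £115,467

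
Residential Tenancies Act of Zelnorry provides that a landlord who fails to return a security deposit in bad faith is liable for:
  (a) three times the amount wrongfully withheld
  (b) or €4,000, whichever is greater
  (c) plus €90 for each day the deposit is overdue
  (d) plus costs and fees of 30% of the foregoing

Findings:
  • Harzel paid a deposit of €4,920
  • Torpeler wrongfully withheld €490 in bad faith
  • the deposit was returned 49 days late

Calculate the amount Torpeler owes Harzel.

€10,933

Trebled: 3 × €490 = €1,470
Minimum €4,000: €1,470 is below the minimum → €4,000
Late-return penalty: 49 × €90 = €4,410
Damages plus late penalty: €4,000 + €4,410 = €8,410
Costs and fees: 30% of €8,410 = €2,523
Total recovery: €8,410 + €2,523 = €10,933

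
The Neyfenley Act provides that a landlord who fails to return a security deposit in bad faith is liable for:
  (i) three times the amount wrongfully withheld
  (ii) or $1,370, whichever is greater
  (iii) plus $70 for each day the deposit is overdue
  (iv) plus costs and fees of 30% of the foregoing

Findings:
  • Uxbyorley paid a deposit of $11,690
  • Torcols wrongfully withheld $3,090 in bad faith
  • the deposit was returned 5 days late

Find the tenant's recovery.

Recovery: $12,506

Trebled: 3 × $3,090 = $9,270
Minimum $1,370: $9,270 meets the minimum, no increase.
Late-return penalty: 5 × $70 = $350
Damages plus late penalty: $9,270 + $350 = $9,620
Costs and fees: 30% of $9,620 = $2,886
Total recovery: $9,620 + $2,886 = $12,506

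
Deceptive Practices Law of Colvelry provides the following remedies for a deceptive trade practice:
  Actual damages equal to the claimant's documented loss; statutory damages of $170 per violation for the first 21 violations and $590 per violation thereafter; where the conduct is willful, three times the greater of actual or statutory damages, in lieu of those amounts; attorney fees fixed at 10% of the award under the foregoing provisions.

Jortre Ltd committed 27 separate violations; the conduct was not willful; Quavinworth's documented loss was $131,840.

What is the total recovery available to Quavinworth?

First 21 violations: 21 × $170 = $3,570
Remaining violations: (27 − 21) × $590 = $3,540
Statutory damages: $3,570 + $3,540 = $7,110
Conduct not willful: the in-lieu enhancement does not apply.
Actual plus statutory damages: $131,840 + $7,110 = $138,950
Attorney fees: 10% of $138,950 = $13,895
Total recovery: $138,950 + $13,895 = $152,845

$152,845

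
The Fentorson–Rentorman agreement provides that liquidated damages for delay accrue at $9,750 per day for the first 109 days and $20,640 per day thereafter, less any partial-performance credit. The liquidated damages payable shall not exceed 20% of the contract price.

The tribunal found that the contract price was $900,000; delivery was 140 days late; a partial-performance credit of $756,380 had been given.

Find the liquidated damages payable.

$180,000

First 109 days: 109 × $9,750 = $1,062,750
Remaining days: (140 − 109) × $20,640 = $639,840
Accrued per-day damages: $1,062,750 + $639,840 = $1,702,590
Less partial-performance credit: $1,702,590 − $756,380 = $946,210
Cap: 20% of $900,000 = $180,000
Cap at $180,000: $946,210 exceeds the cap → $180,000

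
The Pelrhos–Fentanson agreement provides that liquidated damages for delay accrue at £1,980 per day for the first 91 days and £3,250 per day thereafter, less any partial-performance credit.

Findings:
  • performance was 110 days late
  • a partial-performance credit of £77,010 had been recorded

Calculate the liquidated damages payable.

First 91 days: 91 × £1,980 = £180,180
Remaining days: (110 − 91) × £3,250 = £61,750
Accrued per-day damages: £180,180 + £61,750 = £241,930
Less partial-performance credit: £241,930 − £77,010 = £164,920

£164,920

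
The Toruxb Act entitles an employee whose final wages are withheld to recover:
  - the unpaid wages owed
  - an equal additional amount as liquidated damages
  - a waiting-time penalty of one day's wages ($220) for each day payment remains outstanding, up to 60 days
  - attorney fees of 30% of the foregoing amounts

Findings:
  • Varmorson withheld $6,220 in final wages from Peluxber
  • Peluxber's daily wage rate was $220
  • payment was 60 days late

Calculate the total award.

Total award: $33,332

Liquidated damages (equal amount): $6,220
Penalty days: min(60, 60) = 60
Waiting-time penalty: 60 × $220 = $13,200
Subtotal: $6,220 + $6,220 + $13,200 = $25,640
Attorney fees: 30% of $25,640 = $7,692
Total award: $25,640 + $7,692 = $33,332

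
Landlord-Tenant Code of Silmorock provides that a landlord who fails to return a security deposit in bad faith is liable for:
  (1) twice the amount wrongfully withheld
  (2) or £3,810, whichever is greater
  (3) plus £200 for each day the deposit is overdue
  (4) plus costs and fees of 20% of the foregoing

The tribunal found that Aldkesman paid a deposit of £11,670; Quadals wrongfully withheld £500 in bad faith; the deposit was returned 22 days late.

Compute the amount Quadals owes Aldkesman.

Doubled: 2 × £500 = £1,000
Minimum £3,810: £1,000 is below the minimum → £3,810
Late-return penalty: 22 × £200 = £4,400
Damages plus late penalty: £3,810 + £4,400 = £8,210
Costs and fees: 20% of £8,210 = £1,642
Total recovery: £8,210 + £1,642 = £9,852

£9,852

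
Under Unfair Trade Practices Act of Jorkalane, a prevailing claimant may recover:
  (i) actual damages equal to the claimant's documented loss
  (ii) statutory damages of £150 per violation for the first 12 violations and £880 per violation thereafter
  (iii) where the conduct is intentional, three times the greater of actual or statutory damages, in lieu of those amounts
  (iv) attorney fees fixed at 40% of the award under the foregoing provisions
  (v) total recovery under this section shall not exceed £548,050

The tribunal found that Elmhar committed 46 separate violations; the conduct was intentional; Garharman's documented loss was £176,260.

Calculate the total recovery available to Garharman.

First 12 violations: 12 × £150 = £1,800
Remaining violations: (46 − 12) × £880 = £29,920
Statutory damages: £1,800 + £29,920 = £31,720
Greater of actual damages (£176,260) or statutory damages (£31,720): £176,260
Trebled: 3 × £176,260 = £528,780
Attorney fees: 40% of £528,780 = £211,512
Total before cap: £528,780 + £211,512 = £740,292
Cap at £548,050: £740,292 exceeds the cap → £548,050

£548,050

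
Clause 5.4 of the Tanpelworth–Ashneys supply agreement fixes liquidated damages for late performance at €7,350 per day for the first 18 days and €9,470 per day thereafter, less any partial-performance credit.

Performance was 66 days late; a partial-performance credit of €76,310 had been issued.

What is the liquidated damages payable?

First 18 days: 18 × €7,350 = €132,300
Remaining days: (66 − 18) × €9,470 = €454,560
Accrued per-day damages: €132,300 + €454,560 = €586,860
Less partial-performance credit: €586,860 − €76,310 = €510,550

€510,550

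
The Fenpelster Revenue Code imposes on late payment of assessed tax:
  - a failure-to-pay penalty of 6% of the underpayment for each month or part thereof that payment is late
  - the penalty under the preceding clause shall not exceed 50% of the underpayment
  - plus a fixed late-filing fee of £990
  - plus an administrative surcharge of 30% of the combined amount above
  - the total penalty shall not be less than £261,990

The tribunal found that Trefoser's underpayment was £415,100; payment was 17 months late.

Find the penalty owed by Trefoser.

Penalty: £271,102

Accrued rate: 6% × 17 = 102%, capped at 50% → 50%
Failure-to-pay penalty: 50% of £415,100 = £207,550
Penalty before surcharge: £207,550 + £990 = £208,540
Administrative surcharge: 30% of £208,540 = £62,562
Total penalty: £208,540 + £62,562 = £271,102
Minimum £261,990: £271,102 meets the minimum, no increase.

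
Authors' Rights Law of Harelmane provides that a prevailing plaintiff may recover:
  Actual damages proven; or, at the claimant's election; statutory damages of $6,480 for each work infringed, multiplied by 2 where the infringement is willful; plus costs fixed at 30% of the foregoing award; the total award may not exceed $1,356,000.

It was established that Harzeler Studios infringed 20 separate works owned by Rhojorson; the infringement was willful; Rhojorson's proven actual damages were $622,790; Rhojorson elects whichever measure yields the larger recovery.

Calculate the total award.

$809,627

Statutory damages: 20 × $6,480 = $129,600
Doubled: 2 × $129,600 = $259,200
Greater of actual damages ($622,790) or enhanced statutory damages ($259,200): $622,790
Costs: 30% of $622,790 = $186,837
Award plus costs: $622,790 + $186,837 = $809,627
Cap at $1,356,000: $809,627 is within the cap, no reduction.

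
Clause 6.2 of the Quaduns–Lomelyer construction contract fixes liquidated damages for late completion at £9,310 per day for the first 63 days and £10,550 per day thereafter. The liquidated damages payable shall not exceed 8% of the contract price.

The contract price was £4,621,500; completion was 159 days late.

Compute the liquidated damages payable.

First 63 days: 63 × £9,310 = £586,530
Remaining days: (159 − 63) × £10,550 = £1,012,800
Accrued per-day damages: £586,530 + £1,012,800 = £1,599,330
Cap: 8% of £4,621,500 = £369,720
Cap at £369,720: £1,599,330 exceeds the cap → £369,720

£369,720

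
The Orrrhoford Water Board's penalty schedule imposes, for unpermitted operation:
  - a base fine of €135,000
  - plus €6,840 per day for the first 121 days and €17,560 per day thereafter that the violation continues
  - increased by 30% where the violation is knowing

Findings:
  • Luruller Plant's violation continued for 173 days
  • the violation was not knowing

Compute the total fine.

First 121 days: 121 × €6,840 = €827,640
Remaining days: (173 − 121) × €17,560 = €913,120
Per-day component: €827,640 + €913,120 = €1,740,760
Base plus per-day: €135,000 + €1,740,760 = €1,875,760
The violation was not knowing: no 30% increase.

€1,875,760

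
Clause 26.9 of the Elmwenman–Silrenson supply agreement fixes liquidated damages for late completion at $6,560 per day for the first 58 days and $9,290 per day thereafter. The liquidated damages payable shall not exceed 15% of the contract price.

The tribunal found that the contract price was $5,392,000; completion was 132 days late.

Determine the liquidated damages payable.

First 58 days: 58 × $6,560 = $380,480
Remaining days: (132 − 58) × $9,290 = $687,460
Accrued per-day damages: $380,480 + $687,460 = $1,067,940
Cap: 15% of $5,392,000 = $808,800
Cap at $808,800: $1,067,940 exceeds the cap → $808,800

$808,800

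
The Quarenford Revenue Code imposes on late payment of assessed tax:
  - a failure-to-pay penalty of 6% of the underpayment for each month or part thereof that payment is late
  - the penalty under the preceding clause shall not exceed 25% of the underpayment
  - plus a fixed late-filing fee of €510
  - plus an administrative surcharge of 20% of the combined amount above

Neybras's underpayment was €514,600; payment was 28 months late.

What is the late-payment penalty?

€154,992

Accrued rate: 6% × 28 = 168%, capped at 25% → 25%
Failure-to-pay penalty: 25% of €514,600 = €128,650
Penalty before surcharge: €128,650 + €510 = €129,160
Administrative surcharge: 20% of €129,160 = €25,832
Total penalty: €129,160 + €25,832 = €154,992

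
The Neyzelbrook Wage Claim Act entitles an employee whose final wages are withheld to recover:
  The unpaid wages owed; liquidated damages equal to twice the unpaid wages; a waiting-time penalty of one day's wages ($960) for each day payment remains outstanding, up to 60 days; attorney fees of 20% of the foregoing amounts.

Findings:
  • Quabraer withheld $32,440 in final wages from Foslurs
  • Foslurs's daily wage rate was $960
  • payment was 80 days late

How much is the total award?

Doubled: 2 × $32,440 = $64,880
Penalty days: min(80, 60) = 60
Waiting-time penalty: 60 × $960 = $57,600
Subtotal: $32,440 + $64,880 + $57,600 = $154,920
Attorney fees: 20% of $154,920 = $30,984
Total award: $154,920 + $30,984 = $185,904

Total award: $185,904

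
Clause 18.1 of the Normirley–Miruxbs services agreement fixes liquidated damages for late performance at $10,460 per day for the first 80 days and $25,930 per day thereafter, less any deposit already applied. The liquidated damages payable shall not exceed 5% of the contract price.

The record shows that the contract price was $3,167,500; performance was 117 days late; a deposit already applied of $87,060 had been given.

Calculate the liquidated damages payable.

First 80 days: 80 × $10,460 = $836,800
Remaining days: (117 − 80) × $25,930 = $959,410
Accrued per-day damages: $836,800 + $959,410 = $1,796,210
Less deposit already applied: $1,796,210 − $87,060 = $1,709,150
Cap: 5% of $3,167,500 = $158,375
Cap at $158,375: $1,709,150 exceeds the cap → $158,375

$158,375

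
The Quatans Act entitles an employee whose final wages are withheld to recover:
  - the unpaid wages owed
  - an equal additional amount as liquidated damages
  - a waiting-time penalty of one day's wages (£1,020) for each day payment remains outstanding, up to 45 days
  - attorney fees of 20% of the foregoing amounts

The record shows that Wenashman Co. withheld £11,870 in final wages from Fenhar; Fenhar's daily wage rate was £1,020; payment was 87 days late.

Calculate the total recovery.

Liquidated damages (equal amount): £11,870
Penalty days: min(87, 45) = 45
Waiting-time penalty: 45 × £1,020 = £45,900
Subtotal: £11,870 + £11,870 + £45,900 = £69,640
Attorney fees: 20% of £69,640 = £13,928
Total award: £69,640 + £13,928 = £83,568

£83,568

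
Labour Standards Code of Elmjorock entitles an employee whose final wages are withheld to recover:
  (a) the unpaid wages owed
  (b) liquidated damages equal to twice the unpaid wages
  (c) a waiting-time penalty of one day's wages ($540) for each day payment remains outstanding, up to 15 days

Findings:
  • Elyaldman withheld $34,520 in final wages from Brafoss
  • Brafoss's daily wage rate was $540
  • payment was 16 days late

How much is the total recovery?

Doubled: 2 × $34,520 = $69,040
Penalty days: min(16, 15) = 15
Waiting-time penalty: 15 × $540 = $8,100
Total award: $34,520 + $69,040 + $8,100 = $111,660

$111,660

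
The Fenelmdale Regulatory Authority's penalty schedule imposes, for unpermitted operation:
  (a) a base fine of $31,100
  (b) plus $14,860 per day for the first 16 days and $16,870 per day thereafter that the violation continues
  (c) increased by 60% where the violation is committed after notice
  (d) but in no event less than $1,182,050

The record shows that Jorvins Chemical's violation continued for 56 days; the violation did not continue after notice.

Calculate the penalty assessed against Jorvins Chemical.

First 16 days: 16 × $14,860 = $237,760
Remaining days: (56 − 16) × $16,870 = $674,800
Per-day component: $237,760 + $674,800 = $912,560
Base plus per-day: $31,100 + $912,560 = $943,660
The violation did not continue after notice: no 60% increase.
Minimum $1,182,050: $943,660 is below the minimum → $1,182,050

$1,182,050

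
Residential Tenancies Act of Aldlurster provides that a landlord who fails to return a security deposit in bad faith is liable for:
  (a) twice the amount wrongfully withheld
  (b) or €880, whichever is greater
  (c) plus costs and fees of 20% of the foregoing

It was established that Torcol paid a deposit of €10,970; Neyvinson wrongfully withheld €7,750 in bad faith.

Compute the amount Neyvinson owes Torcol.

Doubled: 2 × €7,750 = €15,500
Minimum €880: €15,500 meets the minimum, no increase.
Costs and fees: 20% of €15,500 = €3,100
Total recovery: €15,500 + €3,100 = €18,600

€18,600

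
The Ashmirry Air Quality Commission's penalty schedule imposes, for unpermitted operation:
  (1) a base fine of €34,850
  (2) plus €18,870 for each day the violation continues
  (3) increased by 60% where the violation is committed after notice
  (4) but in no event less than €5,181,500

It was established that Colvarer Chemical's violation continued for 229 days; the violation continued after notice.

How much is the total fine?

Per-day component: 229 × €18,870 = €4,321,230
Base plus per-day: €34,850 + €4,321,230 = €4,356,080
Enhancement: 60% of €4,356,080 = €2,613,648
Enhanced fine: €4,356,080 + €2,613,648 = €6,969,728
Minimum €5,181,500: €6,969,728 meets the minimum, no increase.

Civil penalty: €6,969,728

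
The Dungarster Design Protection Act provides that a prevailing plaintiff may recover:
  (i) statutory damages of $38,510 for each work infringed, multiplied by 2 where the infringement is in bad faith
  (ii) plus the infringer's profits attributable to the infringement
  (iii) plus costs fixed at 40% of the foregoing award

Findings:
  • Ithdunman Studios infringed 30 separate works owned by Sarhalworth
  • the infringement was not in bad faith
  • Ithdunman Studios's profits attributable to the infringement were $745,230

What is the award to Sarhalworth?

$2,660,742

Statutory damages: 30 × $38,510 = $1,155,300
Infringement not in bad faith: no ×2 enhancement.
Combined award: $1,155,300 + $745,230 = $1,900,530
Costs: 40% of $1,900,530 = $760,212
Award plus costs: $1,900,530 + $760,212 = $2,660,742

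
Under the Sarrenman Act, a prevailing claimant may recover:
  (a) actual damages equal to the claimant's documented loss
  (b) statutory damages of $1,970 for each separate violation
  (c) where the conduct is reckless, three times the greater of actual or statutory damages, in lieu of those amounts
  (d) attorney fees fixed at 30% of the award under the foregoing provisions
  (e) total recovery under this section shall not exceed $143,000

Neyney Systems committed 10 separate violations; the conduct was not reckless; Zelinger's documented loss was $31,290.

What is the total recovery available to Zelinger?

Statutory damages: 10 × $1,970 = $19,700
Conduct not reckless: the in-lieu enhancement does not apply.
Actual plus statutory damages: $31,290 + $19,700 = $50,990
Attorney fees: 30% of $50,990 = $15,297
Total before cap: $50,990 + $15,297 = $66,287
Cap at $143,000: $66,287 is within the cap, no reduction.

Total recovery: $66,287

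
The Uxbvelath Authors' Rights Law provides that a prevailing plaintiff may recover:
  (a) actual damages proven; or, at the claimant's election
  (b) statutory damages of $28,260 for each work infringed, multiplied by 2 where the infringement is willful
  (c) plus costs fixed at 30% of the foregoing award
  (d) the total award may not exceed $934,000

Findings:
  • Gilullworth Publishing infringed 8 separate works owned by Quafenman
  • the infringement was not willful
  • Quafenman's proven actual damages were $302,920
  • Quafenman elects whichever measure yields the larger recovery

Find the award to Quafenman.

Statutory damages: 8 × $28,260 = $226,080
Infringement not willful: no ×2 enhancement.
Greater of actual damages ($302,920) or statutory damages ($226,080): $302,920
Costs: 30% of $302,920 = $90,876
Award plus costs: $302,920 + $90,876 = $393,796
Cap at $934,000: $393,796 is within the cap, no reduction.

$393,796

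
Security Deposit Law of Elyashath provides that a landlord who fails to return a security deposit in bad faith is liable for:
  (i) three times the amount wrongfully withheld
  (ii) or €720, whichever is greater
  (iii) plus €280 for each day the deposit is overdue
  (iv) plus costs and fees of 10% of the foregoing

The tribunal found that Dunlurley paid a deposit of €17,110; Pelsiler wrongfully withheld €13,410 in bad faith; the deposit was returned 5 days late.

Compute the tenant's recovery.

Recovery: €45,793

Trebled: 3 × €13,410 = €40,230
Minimum €720: €40,230 meets the minimum, no increase.
Late-return penalty: 5 × €280 = €1,400
Damages plus late penalty: €40,230 + €1,400 = €41,630
Costs and fees: 10% of €41,630 = €4,163
Total recovery: €41,630 + €4,163 = €45,793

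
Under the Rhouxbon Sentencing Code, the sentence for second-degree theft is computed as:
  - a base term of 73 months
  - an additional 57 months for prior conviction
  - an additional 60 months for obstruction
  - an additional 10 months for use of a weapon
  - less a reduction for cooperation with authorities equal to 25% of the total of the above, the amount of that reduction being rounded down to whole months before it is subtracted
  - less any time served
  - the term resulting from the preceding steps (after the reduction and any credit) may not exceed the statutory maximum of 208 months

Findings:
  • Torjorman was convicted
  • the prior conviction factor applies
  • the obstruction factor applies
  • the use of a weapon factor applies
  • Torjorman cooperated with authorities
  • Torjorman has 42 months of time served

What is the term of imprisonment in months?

108 months

Prior conviction enhancement: +57 months
Obstruction enhancement: +60 months
Use of a weapon enhancement: +10 months
Adjusted term: 73 months + 57 months + 60 months + 10 months = 200 months
Cooperation with authorities reduction: 25% of 200 months = 50 months (rounded down)
After reduction: 200 − 50 = 150 months
Less time served: 150 months − 42 months = 108 months
Cap at 208 months: 108 months is within the cap, no reduction.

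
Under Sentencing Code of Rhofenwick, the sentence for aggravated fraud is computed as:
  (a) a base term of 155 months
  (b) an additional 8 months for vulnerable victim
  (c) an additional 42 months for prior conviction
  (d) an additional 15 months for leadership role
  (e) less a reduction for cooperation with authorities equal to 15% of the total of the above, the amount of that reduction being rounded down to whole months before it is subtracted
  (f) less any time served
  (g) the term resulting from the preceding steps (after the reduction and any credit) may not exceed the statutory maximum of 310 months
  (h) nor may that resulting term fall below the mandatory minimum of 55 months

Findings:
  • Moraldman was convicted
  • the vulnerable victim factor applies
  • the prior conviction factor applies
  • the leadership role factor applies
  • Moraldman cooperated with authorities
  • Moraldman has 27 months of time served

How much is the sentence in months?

Vulnerable victim enhancement: +8 months
Prior conviction enhancement: +42 months
Leadership role enhancement: +15 months
Adjusted term: 155 months + 8 months + 42 months + 15 months = 220 months
Cooperation with authorities reduction: 15% of 220 months = 33 months (rounded down)
After reduction: 220 − 33 = 187 months
Less time served: 187 months − 27 months = 160 months
Cap at 310 months: 160 months is within the cap, no reduction.
Minimum 55 months: 160 months meets the minimum, no increase.

160 months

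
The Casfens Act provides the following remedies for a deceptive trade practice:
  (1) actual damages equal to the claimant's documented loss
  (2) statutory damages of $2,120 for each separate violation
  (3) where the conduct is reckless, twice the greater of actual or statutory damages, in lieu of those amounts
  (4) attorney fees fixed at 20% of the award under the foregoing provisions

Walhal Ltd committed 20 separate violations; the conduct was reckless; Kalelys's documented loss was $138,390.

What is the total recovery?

$332,136

Statutory damages: 20 × $2,120 = $42,400
Greater of actual damages ($138,390) or statutory damages ($42,400): $138,390
Doubled: 2 × $138,390 = $276,780
Attorney fees: 20% of $276,780 = $55,356
Total recovery: $276,780 + $55,356 = $332,136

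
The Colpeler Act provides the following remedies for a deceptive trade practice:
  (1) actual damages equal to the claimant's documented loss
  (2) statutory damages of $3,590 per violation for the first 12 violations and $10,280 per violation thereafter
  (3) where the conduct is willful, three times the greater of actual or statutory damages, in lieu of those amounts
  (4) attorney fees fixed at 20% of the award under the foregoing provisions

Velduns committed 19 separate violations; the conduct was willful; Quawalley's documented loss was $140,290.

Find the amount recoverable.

$505,044

First 12 violations: 12 × $3,590 = $43,080
Remaining violations: (19 − 12) × $10,280 = $71,960
Statutory damages: $43,080 + $71,960 = $115,040
Greater of actual damages ($140,290) or statutory damages ($115,040): $140,290
Trebled: 3 × $140,290 = $420,870
Attorney fees: 20% of $420,870 = $84,174
Total recovery: $420,870 + $84,174 = $505,044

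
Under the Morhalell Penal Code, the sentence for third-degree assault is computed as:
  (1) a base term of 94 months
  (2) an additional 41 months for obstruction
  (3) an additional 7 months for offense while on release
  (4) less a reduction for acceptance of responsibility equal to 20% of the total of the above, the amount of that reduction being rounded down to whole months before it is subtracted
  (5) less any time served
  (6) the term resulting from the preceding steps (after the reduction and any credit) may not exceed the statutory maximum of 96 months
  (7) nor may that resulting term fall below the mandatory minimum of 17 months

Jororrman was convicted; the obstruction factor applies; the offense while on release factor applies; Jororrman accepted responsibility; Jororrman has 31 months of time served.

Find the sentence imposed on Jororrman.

83 months

Obstruction enhancement: +41 months
Offense while on release enhancement: +7 months
Adjusted term: 94 months + 41 months + 7 months = 142 months
Acceptance of responsibility reduction: 20% of 142 months = 28 months (rounded down)
After reduction: 142 − 28 = 114 months
Less time served: 114 months − 31 months = 83 months
Cap at 96 months: 83 months is within the cap, no reduction.
Minimum 17 months: 83 months meets the minimum, no increase.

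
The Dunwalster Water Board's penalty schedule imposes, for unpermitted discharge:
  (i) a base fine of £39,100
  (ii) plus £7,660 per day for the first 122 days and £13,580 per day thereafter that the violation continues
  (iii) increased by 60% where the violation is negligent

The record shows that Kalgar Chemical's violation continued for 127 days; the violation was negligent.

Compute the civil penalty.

£1,666,432

First 122 days: 122 × £7,660 = £934,520
Remaining days: (127 − 122) × £13,580 = £67,900
Per-day component: £934,520 + £67,900 = £1,002,420
Base plus per-day: £39,100 + £1,002,420 = £1,041,520
Enhancement: 60% of £1,041,520 = £624,912
Enhanced fine: £1,041,520 + £624,912 = £1,666,432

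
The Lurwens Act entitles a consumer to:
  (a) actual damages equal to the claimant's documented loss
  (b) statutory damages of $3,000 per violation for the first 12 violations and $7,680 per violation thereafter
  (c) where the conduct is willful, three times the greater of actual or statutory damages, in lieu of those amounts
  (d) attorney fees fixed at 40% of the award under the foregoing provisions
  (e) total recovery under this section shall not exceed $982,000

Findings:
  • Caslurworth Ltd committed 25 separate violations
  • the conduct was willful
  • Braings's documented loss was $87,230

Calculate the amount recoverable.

First 12 violations: 12 × $3,000 = $36,000
Remaining violations: (25 − 12) × $7,680 = $99,840
Statutory damages: $36,000 + $99,840 = $135,840
Greater of actual damages ($87,230) or statutory damages ($135,840): $135,840
Trebled: 3 × $135,840 = $407,520
Attorney fees: 40% of $407,520 = $163,008
Total before cap: $407,520 + $163,008 = $570,528
Cap at $982,000: $570,528 is within the cap, no reduction.

$570,528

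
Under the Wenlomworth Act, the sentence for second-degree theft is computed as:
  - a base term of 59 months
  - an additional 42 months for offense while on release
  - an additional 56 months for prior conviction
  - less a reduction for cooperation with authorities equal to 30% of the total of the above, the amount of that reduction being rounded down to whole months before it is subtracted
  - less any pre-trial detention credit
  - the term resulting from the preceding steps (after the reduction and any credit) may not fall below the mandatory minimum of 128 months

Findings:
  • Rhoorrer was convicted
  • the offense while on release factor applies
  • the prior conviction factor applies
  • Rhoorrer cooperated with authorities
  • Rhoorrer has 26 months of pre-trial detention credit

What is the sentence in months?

Offense while on release enhancement: +42 months
Prior conviction enhancement: +56 months
Adjusted term: 59 months + 42 months + 56 months = 157 months
Cooperation with authorities reduction: 30% of 157 months = 47 months (rounded down)
After reduction: 157 − 47 = 110 months
Less pre-trial detention credit: 110 months − 26 months = 84 months
Minimum 128 months: 84 months is below the minimum → 128 months

128 months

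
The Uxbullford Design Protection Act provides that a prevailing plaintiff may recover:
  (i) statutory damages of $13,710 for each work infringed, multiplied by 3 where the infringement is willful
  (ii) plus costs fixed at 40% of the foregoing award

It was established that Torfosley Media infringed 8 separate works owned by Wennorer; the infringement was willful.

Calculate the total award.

Statutory damages: 8 × $13,710 = $109,680
Trebled: 3 × $109,680 = $329,040
Costs: 40% of $329,040 = $131,616
Award plus costs: $329,040 + $131,616 = $460,656

$460,656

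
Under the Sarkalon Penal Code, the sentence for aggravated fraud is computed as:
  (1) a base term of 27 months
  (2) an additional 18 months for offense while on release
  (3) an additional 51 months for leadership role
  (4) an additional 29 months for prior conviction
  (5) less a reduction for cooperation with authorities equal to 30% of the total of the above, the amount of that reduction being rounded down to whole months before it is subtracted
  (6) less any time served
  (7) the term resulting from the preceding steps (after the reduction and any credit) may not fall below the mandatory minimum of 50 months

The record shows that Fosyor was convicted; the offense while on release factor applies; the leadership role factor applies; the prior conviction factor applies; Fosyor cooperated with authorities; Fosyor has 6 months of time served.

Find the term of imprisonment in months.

Offense while on release enhancement: +18 months
Leadership role enhancement: +51 months
Prior conviction enhancement: +29 months
Adjusted term: 27 months + 18 months + 51 months + 29 months = 125 months
Cooperation with authorities reduction: 30% of 125 months = 37 months (rounded down)
After reduction: 125 − 37 = 88 months
Less time served: 88 months − 6 months = 82 months
Minimum 50 months: 82 months meets the minimum, no increase.

82 months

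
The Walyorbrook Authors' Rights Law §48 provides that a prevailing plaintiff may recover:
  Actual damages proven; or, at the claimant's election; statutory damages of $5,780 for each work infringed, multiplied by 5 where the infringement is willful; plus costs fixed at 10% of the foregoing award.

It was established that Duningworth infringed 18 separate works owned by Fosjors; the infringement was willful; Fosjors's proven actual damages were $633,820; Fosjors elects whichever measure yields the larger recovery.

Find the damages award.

$697,202

Statutory damages: 18 × $5,780 = $104,040
Multiplied by 5: 5 × $104,040 = $520,200
Greater of actual damages ($633,820) or enhanced statutory damages ($520,200): $633,820
Costs: 10% of $633,820 = $63,382
Award plus costs: $633,820 + $63,382 = $697,202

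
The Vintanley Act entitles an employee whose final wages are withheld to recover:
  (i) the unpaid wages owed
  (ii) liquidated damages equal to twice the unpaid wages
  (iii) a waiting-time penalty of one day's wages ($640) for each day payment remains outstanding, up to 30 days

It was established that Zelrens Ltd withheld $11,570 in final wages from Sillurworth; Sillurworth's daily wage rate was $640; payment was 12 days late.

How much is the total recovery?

Doubled: 2 × $11,570 = $23,140
Penalty days: min(12, 30) = 12
Waiting-time penalty: 12 × $640 = $7,680
Total award: $11,570 + $23,140 + $7,680 = $42,390

$42,390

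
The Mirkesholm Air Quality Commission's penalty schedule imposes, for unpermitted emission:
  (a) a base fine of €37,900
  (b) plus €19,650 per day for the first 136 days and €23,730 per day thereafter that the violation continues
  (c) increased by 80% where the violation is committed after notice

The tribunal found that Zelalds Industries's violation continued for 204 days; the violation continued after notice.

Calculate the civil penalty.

First 136 days: 136 × €19,650 = €2,672,400
Remaining days: (204 − 136) × €23,730 = €1,613,640
Per-day component: €2,672,400 + €1,613,640 = €4,286,040
Base plus per-day: €37,900 + €4,286,040 = €4,323,940
Enhancement: 80% of €4,323,940 = €3,459,152
Enhanced fine: €4,323,940 + €3,459,152 = €7,783,092

€7,783,092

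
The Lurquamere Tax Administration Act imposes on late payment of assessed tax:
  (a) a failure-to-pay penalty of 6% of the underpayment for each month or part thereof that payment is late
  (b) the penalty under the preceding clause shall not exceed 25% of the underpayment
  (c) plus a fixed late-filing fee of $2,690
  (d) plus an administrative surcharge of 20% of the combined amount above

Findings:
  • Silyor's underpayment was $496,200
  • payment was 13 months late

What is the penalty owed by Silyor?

$152,088

Accrued rate: 6% × 13 = 78%, capped at 25% → 25%
Failure-to-pay penalty: 25% of $496,200 = $124,050
Penalty before surcharge: $124,050 + $2,690 = $126,740
Administrative surcharge: 20% of $126,740 = $25,348
Total penalty: $126,740 + $25,348 = $152,088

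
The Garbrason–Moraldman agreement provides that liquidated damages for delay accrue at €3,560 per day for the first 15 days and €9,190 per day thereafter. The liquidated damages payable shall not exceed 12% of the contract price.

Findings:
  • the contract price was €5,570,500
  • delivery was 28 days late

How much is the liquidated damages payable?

First 15 days: 15 × €3,560 = €53,400
Remaining days: (28 − 15) × €9,190 = €119,470
Accrued per-day damages: €53,400 + €119,470 = €172,870
Cap: 12% of €5,570,500 = €668,460
Cap at €668,460: €172,870 is within the cap, no reduction.

€172,870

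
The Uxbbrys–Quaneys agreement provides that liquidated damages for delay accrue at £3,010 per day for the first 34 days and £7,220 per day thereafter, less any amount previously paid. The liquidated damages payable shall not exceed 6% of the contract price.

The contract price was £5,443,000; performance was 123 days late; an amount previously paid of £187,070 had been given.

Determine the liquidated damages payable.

First 34 days: 34 × £3,010 = £102,340
Remaining days: (123 − 34) × £7,220 = £642,580
Accrued per-day damages: £102,340 + £642,580 = £744,920
Less amount previously paid: £744,920 − £187,070 = £557,850
Cap: 6% of £5,443,000 = £326,580
Cap at £326,580: £557,850 exceeds the cap → £326,580

Liquidated damages: £326,580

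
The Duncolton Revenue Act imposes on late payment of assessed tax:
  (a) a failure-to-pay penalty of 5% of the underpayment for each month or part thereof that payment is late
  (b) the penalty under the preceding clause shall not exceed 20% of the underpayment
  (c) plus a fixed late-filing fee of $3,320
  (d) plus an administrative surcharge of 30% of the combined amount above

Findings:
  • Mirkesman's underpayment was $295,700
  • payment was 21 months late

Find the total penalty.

Accrued rate: 5% × 21 = 105%, capped at 20% → 20%
Failure-to-pay penalty: 20% of $295,700 = $59,140
Penalty before surcharge: $59,140 + $3,320 = $62,460
Administrative surcharge: 30% of $62,460 = $18,738
Total penalty: $62,460 + $18,738 = $81,198

$81,198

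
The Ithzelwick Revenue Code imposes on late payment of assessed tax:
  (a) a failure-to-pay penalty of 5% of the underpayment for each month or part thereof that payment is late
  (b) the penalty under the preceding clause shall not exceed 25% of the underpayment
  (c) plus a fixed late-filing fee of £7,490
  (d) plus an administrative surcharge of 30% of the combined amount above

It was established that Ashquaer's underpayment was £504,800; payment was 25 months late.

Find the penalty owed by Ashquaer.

Accrued rate: 5% × 25 = 125%, capped at 25% → 25%
Failure-to-pay penalty: 25% of £504,800 = £126,200
Penalty before surcharge: £126,200 + £7,490 = £133,690
Administrative surcharge: 30% of £133,690 = £40,107
Total penalty: £133,690 + £40,107 = £173,797

£173,797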